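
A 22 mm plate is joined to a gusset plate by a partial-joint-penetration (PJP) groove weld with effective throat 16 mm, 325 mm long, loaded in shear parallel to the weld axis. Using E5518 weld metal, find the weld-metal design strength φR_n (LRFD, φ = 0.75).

φR_n ≈ 1290 kN

E55XX → F_EXX = 550 MPa.
Effective throat (given) t_e = 16 mm.
A_we = 16 × 325 = 5200 mm².
F_nw = 0.6 F_EXX = 330 MPa.
φR_n = 0.75 × 330 × 5200 × 10⁻³ = 1287 kN.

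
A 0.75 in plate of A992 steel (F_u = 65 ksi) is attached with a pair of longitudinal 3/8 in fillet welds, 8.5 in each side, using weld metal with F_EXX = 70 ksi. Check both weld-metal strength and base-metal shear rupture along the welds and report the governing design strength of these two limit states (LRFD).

t_e = 0.707 × 0.375 = 0.2651 in; L = 17 in.
Weld metal: φR_n = 0.75 × 0.6 × 70 × 0.2651 × 17 = 142 kip.
Base metal (shear rupture): φR_n = 0.75 × 0.6 × 65 × 0.75 × 17 = 372.9 kip.
Governing: weld metal.

φR_n ≈ 142 kip (weld metal governs)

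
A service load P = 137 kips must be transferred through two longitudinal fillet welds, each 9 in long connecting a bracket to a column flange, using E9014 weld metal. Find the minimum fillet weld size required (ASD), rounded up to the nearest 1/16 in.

E90XX → F_EXX = 90 ksi.
Total weld length L = 18 in.
Required throat t_e = P × Ω / (0.6 F_EXX × L) = 137 × 2.0 / (0.6 × 90 × 18) = 0.2819 in.
Required leg w = t_e / 0.707 = 0.3987 in → use 7/16 in.

w = 7/16 in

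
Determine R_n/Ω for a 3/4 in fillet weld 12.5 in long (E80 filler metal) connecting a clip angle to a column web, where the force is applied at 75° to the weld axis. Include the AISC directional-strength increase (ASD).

R_n/Ω ≈ 235 kip

E80XX → F_EXX = 80 ksi.
t_e = 0.707 × 0.75 = 0.5302 in; A_we = 0.5302 × 12.5 = 6.628 in².
Directional factor: 1.0 + 0.5 sin^1.5(75°) = 1.475.
F_nw = 0.6 × 80 × 1.475 = 70.78 ksi.
R_n/Ω = (70.78 × 6.628) / 2.0 = 234.6 kip.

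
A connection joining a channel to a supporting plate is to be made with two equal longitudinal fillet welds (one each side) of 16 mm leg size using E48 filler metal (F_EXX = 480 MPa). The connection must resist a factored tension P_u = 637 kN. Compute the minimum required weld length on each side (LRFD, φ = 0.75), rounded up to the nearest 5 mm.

L = 135 mm on each side

Throat t_e = 0.707 × 16 = 11.31 mm.
φr_n = 0.75 × 0.6 × 480 × 11.31 × 10⁻³ = 2.443 kN/mm.
L_req = P_u / φr_n = 637 / 2.443 = 260.7 mm total.
Per side: 260.7 / 2 = 130.4 mm.
Round up → use L = 135 mm on each side.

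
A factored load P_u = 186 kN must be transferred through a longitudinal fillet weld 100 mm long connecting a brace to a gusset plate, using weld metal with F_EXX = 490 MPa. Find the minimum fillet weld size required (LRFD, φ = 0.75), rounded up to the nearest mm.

Total weld length L = 100 mm.
Required throat t_e = P_u / (φ × 0.6 F_EXX × L) = 186 / (0.75 × 0.6 × 490 × 100 × 10⁻³) = 8.435 mm.
Required leg w = t_e / 0.707 = 11.93 mm → use 12 mm.

w = 12 mm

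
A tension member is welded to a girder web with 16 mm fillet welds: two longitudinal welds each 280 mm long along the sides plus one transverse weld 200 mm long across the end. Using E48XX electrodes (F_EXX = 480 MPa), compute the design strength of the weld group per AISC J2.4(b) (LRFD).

φR_n ≈ 1900 kN

t_e = 0.707 × 16 = 11.31 mm.
R_nwl = 0.6 × 480 × 11.31 × 560 × 10⁻³ = 1824 kN (longitudinal, 2 welds).
R_nwt = 0.6 × 480 × 11.31 × 200 × 10⁻³ = 651.6 kN (transverse, base value).
(i) R_nwl + R_nwt = 2476 kN; (ii) 0.85 R_nwl + 1.5 R_nwt = 2528 kN.
R_n = max = 2528 kN [governs: (ii)]; φR_n = 1896 kN.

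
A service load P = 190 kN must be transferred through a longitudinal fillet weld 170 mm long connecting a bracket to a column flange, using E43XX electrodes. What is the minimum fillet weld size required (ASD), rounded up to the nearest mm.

E43XX → F_EXX = 430 MPa.
Total weld length L = 170 mm.
Required throat t_e = P × Ω / (0.6 F_EXX × L) = 190 × 2.0 / (0.6 × 430 × 170 × 10⁻³) = 8.664 mm.
Required leg w = t_e / 0.707 = 12.25 mm → use 13 mm.

w = 13 mm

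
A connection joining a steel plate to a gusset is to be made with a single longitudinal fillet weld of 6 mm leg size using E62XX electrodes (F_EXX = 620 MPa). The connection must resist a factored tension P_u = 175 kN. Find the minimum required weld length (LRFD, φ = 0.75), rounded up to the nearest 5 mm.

L = 150 mm

Throat t_e = 0.707 × 6 = 4.242 mm.
φr_n = 0.75 × 0.6 × 620 × 4.242 × 10⁻³ = 1.184 kN/mm.
L_req = P_u / φr_n = 175 / 1.184 = 147.9 mm total.
Round up → use L = 150 mm.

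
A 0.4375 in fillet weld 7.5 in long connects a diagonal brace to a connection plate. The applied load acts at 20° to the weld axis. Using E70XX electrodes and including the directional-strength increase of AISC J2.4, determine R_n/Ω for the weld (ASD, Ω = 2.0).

E70XX → F_EXX = 70 ksi.
t_e = 0.707 × 0.4375 = 0.3093 in; A_we = 0.3093 × 7.5 = 2.32 in².
Directional factor: 1.0 + 0.5 sin^1.5(20°) = 1.1.
F_nw = 0.6 × 70 × 1.1 = 46.2 ksi.
R_n/Ω = (46.2 × 2.32) / 2.0 = 53.59 kip.

R_n/Ω ≈ 53.6 kip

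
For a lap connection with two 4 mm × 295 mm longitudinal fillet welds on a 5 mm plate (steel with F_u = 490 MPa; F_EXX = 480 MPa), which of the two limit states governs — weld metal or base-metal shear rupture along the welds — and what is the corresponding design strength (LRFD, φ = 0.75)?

t_e = 0.707 × 4 = 2.828 mm; L = 590 mm.
Weld metal: φR_n = 0.75 × 0.6 × 480 × 2.828 × 590 × 10⁻³ = 360.4 kN.
Base metal (shear rupture): φR_n = 0.75 × 0.6 × 490 × 5 × 590 × 10⁻³ = 650.5 kN.
Governing: weld metal.

φR_n ≈ 360 kN (weld metal governs)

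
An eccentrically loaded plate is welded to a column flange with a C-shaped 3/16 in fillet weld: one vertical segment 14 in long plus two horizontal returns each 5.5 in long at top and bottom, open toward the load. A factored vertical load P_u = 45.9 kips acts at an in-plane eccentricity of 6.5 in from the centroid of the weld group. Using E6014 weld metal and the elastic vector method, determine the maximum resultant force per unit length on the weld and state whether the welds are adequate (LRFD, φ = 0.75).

f_max ≈ 4.17 kip/in; NOT adequate

E60XX → F_EXX = 60 ksi.
Total weld length L_w = 25 in. Treat welds as unit-width lines.
Centroid: x̄ = 2×5.5×2.75 / 25 = 1.21 in from the vertical weld.
Polar moment about centroid: J = I_x + I_y = [14³/12 + 2×5.5×7²] + [14×1.21² + 2(5.5³/12 + 5.5×1.54²)] = 842 in³.
Direct shear f_v = P/L_w = 45.9 / 25 = 1.836 kip/in (vertical).
Torsion M = P·e = 45.9 × 6.5 = 298.35 kip·in.
Critical point at (x, y) = (4.29, 7) from centroid. f_tx = M·y/J = 2.48 kip/in; f_ty = M·x/J = 1.52 kip/in.
Resultant f_max = √[f_tx² + (f_v + f_ty)²] = √[2.48² + (1.836 + 1.52)²] = 4.173 kip/in.
Capacity per unit length: φr_n = 0.75 × 0.6 × 60 × (0.707 × 0.1875) = 3.579 kip/in.
4.173 > 3.579 → NOT adequate.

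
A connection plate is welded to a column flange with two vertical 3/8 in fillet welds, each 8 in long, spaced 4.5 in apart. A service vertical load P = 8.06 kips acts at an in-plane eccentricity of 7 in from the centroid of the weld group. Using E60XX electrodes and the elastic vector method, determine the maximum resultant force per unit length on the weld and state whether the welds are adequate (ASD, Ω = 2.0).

f_max ≈ 1.86 kip/in; adequate

E60XX → F_EXX = 60 ksi.
Total weld length L_w = 16 in. Treat welds as unit-width lines.
Polar moment about centroid: J = 2[d³/12 + d(b/2)²] = 2[8³/12 + 8×2.25²] = 166.3 in³.
Direct shear f_v = P/L_w = 8.06 / 16 = 0.5038 kip/in (vertical).
Torsion M = P·e = 8.06 × 7 = 56.42 kip·in.
Critical point at (x, y) = (2.25, 4) from centroid. f_tx = M·y/J = 1.357 kip/in; f_ty = M·x/J = 0.7632 kip/in.
Resultant f_max = √[f_tx² + (f_v + f_ty)²] = √[1.357² + (0.5038 + 0.7632)²] = 1.856 kip/in.
Capacity per unit length: r_n/Ω = (1/2.0) × 0.6 × 60 × (0.707 × 0.375) = 4.772 kip/in.
1.856 ≤ 4.772 → adequate.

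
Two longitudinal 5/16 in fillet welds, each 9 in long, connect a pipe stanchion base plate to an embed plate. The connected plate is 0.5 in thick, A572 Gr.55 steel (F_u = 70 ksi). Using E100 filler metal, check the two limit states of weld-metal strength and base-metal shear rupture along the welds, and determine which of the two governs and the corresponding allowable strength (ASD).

E100XX → F_EXX = 100 ksi.
t_e = 0.707 × 0.3125 = 0.2209 in; L = 18 in.
Weld metal: R_n/Ω = (1/2.0) × 0.6 × 100 × 0.2209 × 18 = 119.3 kips.
Base metal (shear rupture): R_n/Ω = (1/2.0) × 0.6 × 70 × 0.5 × 18 = 189 kips.
Governing: weld metal.

R_n/Ω ≈ 119 kips (weld metal governs)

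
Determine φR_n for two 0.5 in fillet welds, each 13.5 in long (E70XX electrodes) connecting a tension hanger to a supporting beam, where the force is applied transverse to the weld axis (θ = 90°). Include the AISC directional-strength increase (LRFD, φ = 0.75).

E70XX → F_EXX = 70 ksi.
t_e = 0.707 × 0.5 = 0.3535 in; A_we = 0.3535 × 27 = 9.544 in².
Directional factor: 1.0 + 0.5 sin^1.5(90°) = 1.5.
F_nw = 0.6 × 70 × 1.5 = 63 ksi.
φR_n = 0.75 × 63 × 9.544 = 451 kips.

φR_n ≈ 451 kips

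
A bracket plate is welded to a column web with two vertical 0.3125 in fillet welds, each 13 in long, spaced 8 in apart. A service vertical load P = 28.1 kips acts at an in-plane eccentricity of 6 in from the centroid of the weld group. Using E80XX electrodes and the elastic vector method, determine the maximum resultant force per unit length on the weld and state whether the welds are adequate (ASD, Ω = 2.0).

f_max ≈ 2.4 kip/in; adequate

E80XX → F_EXX = 80 ksi.
Total weld length L_w = 26 in. Treat welds as unit-width lines.
Polar moment about centroid: J = 2[d³/12 + d(b/2)²] = 2[13³/12 + 13×4²] = 782.2 in³.
Direct shear f_v = P/L_w = 28.1 / 26 = 1.081 kip/in (vertical).
Torsion M = P·e = 28.1 × 6 = 168.6 kip·in.
Critical point at (x, y) = (4, 6.5) from centroid. f_tx = M·y/J = 1.401 kip/in; f_ty = M·x/J = 0.8622 kip/in.
Resultant f_max = √[f_tx² + (f_v + f_ty)²] = √[1.401² + (1.081 + 0.8622)²] = 2.395 kip/in.
Capacity per unit length: r_n/Ω = (1/2.0) × 0.6 × 80 × (0.707 × 0.3125) = 5.302 kip/in.
2.395 ≤ 5.302 → adequate.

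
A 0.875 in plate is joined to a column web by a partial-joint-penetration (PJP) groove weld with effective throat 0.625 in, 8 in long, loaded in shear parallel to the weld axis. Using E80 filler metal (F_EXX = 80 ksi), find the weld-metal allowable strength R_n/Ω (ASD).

Effective throat (given) t_e = 0.625 in.
A_we = 0.625 × 8 = 5 in².
F_nw = 0.6 F_EXX = 48 ksi.
R_n/Ω = (48 × 5) / 2.0 = 120 kip.

R_n/Ω ≈ 120 kip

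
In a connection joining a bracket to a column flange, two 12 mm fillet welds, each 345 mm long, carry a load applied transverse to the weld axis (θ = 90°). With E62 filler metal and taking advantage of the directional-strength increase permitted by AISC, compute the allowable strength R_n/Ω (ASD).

R_n/Ω ≈ 1630 kN

E62XX → F_EXX = 620 MPa.
t_e = 0.707 × 12 = 8.484 mm; A_we = 8.484 × 690 = 5854 mm².
Directional factor: 1.0 + 0.5 sin^1.5(90°) = 1.5.
F_nw = 0.6 × 620 × 1.5 = 558 MPa.
R_n/Ω = (558 × 5854) / 2.0 × 10⁻³ = 1633 kN.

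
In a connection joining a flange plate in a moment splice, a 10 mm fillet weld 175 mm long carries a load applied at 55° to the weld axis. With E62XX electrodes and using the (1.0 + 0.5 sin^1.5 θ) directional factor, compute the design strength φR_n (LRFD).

φR_n ≈ 473 kN

E62XX → F_EXX = 620 MPa.
t_e = 0.707 × 10 = 7.07 mm; A_we = 7.07 × 175 = 1237 mm².
Directional factor: 1.0 + 0.5 sin^1.5(55°) = 1.371.
F_nw = 0.6 × 620 × 1.371 = 509.9 MPa.
φR_n = 0.75 × 509.9 × 1237 × 10⁻³ = 473.2 kN.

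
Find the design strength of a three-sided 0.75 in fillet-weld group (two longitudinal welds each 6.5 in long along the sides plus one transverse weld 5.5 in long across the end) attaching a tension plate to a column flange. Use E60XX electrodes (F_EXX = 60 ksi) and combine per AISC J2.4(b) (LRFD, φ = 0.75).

φR_n ≈ 276 kip

t_e = 0.707 × 0.75 = 0.5302 in.
R_nwl = 0.6 × 60 × 0.5302 × 13 = 248.2 kip (longitudinal, 2 welds).
R_nwt = 0.6 × 60 × 0.5302 × 5.5 = 105 kip (transverse, base value).
(i) R_nwl + R_nwt = 353.1 kip; (ii) 0.85 R_nwl + 1.5 R_nwt = 368.4 kip.
R_n = max = 368.4 kip [governs: (ii)]; φR_n = 276.3 kip.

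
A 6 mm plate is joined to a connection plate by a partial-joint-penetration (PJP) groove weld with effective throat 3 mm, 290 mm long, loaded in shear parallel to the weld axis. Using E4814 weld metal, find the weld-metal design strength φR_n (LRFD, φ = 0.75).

E48XX → F_EXX = 480 MPa.
Effective throat (given) t_e = 3 mm.
A_we = 3 × 290 = 870 mm².
F_nw = 0.6 F_EXX = 288 MPa.
φR_n = 0.75 × 288 × 870 × 10⁻³ = 187.9 kN.

φR_n ≈ 188 kN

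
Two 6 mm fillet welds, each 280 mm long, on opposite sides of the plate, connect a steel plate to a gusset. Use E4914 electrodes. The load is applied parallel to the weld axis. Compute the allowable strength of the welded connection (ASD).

R_n/Ω ≈ 349 kN

E49XX → F_EXX = 490 MPa.
Effective throat t_e = 0.707 × 6 = 4.242 mm.
Total length L = 560 mm; A_we = 4.242 × 560 = 2376 mm².
F_nw = 0.6 F_EXX = 0.6 × 490 = 294 MPa.
R_n = 294 × 2376 × 10⁻³ = 698.4 kN; R_n/Ω = 698.4/2.0 = 349.2 kN.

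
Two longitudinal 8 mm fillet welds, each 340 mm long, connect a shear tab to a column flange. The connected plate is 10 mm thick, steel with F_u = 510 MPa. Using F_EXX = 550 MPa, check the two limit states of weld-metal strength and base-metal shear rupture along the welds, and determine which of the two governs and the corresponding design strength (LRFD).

φR_n ≈ 952 kN (weld metal governs)

t_e = 0.707 × 8 = 5.656 mm; L = 680 mm.
Weld metal: φR_n = 0.75 × 0.6 × 550 × 5.656 × 680 × 10⁻³ = 951.9 kN.
Base metal (shear rupture): φR_n = 0.75 × 0.6 × 510 × 10 × 680 × 10⁻³ = 1561 kN.
Governing: weld metal.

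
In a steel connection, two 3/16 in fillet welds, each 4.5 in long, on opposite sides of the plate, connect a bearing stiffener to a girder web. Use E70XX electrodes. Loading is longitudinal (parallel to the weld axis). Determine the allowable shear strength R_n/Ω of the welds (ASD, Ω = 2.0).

E70XX → F_EXX = 70 ksi.
Effective throat t_e = 0.707 × 0.1875 = 0.1326 in.
Total length L = 9 in; A_we = 0.1326 × 9 = 1.193 in².
F_nw = 0.6 F_EXX = 0.6 × 70 = 42 ksi.
R_n = 42 × 1.193 = 50.11 kips; R_n/Ω = 50.11/2.0 = 25.05 kips.

R_n/Ω ≈ 25.1 kips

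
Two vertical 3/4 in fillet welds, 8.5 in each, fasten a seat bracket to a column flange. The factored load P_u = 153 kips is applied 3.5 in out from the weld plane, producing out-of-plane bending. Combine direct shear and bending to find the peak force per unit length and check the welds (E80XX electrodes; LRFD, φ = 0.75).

E80XX → F_EXX = 80 ksi.
L_w = 2 × 8.5 = 17 in; section modulus (unit throat) S = 2 × L²/6 = 24.08 in².
Direct shear f_v = P/L_w = 153/17 = 9 kip/in.
Moment M = P × e = 153 × 3.5 = 535.5 kip·in; bending f_b = M/S = 22.24 kip/in.
f_max = √(f_v² + f_b²) = √(9² + 22.24²) = 23.99 kip/in.
φr_n = 0.75 × 0.6 × 80 × (0.707 × 0.75) = 19.09 kip/in → NOT adequate.

f_max ≈ 24 kip/in; NOT adequate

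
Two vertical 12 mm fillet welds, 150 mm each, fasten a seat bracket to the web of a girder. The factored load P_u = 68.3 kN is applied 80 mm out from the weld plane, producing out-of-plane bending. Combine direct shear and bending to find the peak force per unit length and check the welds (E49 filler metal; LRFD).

E49XX → F_EXX = 490 MPa.
L_w = 2 × 150 = 300 mm; section modulus (unit throat) S = 2 × L²/6 = 7500 mm².
Direct shear f_v = P/L_w = 68.3×10³/300 = 227.7 N/mm.
Moment M = P × e = 68.3×10³ × 80 = 5464000 N·mm; bending f_b = M/S = 728.5 N/mm.
f_max = √(f_v² + f_b²) = √(227.7² + 728.5²) = 763.3 N/mm.
φr_n = 0.75 × 0.6 × 490 × (0.707 × 12) = 1871 N/mm → adequate.

f_max ≈ 763 N/mm; adequate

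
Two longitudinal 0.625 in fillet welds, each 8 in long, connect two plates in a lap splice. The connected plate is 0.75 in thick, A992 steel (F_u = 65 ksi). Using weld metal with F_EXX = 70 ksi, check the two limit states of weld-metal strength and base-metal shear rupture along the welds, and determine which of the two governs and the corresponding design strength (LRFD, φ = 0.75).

t_e = 0.707 × 0.625 = 0.4419 in; L = 16 in.
Weld metal: φR_n = 0.75 × 0.6 × 70 × 0.4419 × 16 = 222.7 kip.
Base metal (shear rupture): φR_n = 0.75 × 0.6 × 65 × 0.75 × 16 = 351 kip.
Governing: weld metal.

φR_n ≈ 223 kip (weld metal governs)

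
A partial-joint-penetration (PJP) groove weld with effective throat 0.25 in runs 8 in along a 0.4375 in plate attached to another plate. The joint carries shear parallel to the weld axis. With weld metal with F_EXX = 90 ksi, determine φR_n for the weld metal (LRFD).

Effective throat (given) t_e = 0.25 in.
A_we = 0.25 × 8 = 2 in².
F_nw = 0.6 F_EXX = 54 ksi.
φR_n = 0.75 × 54 × 2 = 81 kip.

φR_n ≈ 81 kip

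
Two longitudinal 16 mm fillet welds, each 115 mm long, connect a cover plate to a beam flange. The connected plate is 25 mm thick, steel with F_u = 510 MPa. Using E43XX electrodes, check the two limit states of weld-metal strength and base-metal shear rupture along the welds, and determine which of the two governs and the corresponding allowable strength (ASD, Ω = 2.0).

R_n/Ω ≈ 336 kN (weld metal governs)

E43XX → F_EXX = 430 MPa.
t_e = 0.707 × 16 = 11.31 mm; L = 230 mm.
Weld metal: R_n/Ω = (1/2.0) × 0.6 × 430 × 11.31 × 230 × 10⁻³ = 335.6 kN.
Base metal (shear rupture): R_n/Ω = (1/2.0) × 0.6 × 510 × 25 × 230 × 10⁻³ = 879.8 kN.
Governing: weld metal.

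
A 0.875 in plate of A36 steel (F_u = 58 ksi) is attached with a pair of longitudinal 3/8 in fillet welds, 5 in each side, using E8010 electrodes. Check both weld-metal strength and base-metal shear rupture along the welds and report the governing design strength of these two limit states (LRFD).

φR_n ≈ 95.4 kips (weld metal governs)

E80XX → F_EXX = 80 ksi.
t_e = 0.707 × 0.375 = 0.2651 in; L = 10 in.
Weld metal: φR_n = 0.75 × 0.6 × 80 × 0.2651 × 10 = 95.44 kips.
Base metal (shear rupture): φR_n = 0.75 × 0.6 × 58 × 0.875 × 10 = 228.4 kips.
Governing: weld metal.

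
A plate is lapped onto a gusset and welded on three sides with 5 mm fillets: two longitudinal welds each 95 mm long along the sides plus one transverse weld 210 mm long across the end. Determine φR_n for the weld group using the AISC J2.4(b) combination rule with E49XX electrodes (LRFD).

E49XX → F_EXX = 490 MPa.
t_e = 0.707 × 5 = 3.535 mm.
R_nwl = 0.6 × 490 × 3.535 × 190 × 10⁻³ = 197.5 kN (longitudinal, 2 welds).
R_nwt = 0.6 × 490 × 3.535 × 210 × 10⁻³ = 218.3 kN (transverse, base value).
(i) R_nwl + R_nwt = 415.7 kN; (ii) 0.85 R_nwl + 1.5 R_nwt = 495.2 kN.
R_n = max = 495.2 kN [governs: (ii)]; φR_n = 371.4 kN.

φR_n ≈ 371 kN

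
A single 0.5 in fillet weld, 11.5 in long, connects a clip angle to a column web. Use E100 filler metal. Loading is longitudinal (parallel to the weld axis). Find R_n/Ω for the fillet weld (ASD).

R_n/Ω ≈ 122 kips

E100XX → F_EXX = 100 ksi.
Effective throat t_e = 0.707 × 0.5 = 0.3535 in.
Total length L = 11.5 in; A_we = 0.3535 × 11.5 = 4.065 in².
F_nw = 0.6 F_EXX = 0.6 × 100 = 60 ksi.
R_n = 60 × 4.065 = 243.9 kips; R_n/Ω = 243.9/2.0 = 122 kips.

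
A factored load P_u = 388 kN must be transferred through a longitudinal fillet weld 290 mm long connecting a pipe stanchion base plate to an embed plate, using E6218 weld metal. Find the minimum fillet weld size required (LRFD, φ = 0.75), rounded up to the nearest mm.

w = 7 mm

E62XX → F_EXX = 620 MPa.
Total weld length L = 290 mm.
Required throat t_e = P_u / (φ × 0.6 F_EXX × L) = 388 / (0.75 × 0.6 × 620 × 290 × 10⁻³) = 4.795 mm.
Required leg w = t_e / 0.707 = 6.783 mm → use 7 mm.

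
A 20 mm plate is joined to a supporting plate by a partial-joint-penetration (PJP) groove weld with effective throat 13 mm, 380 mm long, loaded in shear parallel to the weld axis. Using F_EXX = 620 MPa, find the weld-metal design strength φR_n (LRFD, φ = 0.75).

φR_n ≈ 1380 kN

Effective throat (given) t_e = 13 mm.
A_we = 13 × 380 = 4940 mm².
F_nw = 0.6 F_EXX = 372 MPa.
φR_n = 0.75 × 372 × 4940 × 10⁻³ = 1378 kN.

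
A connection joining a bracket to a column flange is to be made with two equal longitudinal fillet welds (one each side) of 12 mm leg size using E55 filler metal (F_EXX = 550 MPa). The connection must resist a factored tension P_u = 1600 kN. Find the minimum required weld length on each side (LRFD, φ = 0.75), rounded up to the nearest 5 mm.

Throat t_e = 0.707 × 12 = 8.484 mm.
φr_n = 0.75 × 0.6 × 550 × 8.484 × 10⁻³ = 2.1 kN/mm.
L_req = P_u / φr_n = 1600 / 2.1 = 762 mm total.
Per side: 762 / 2 = 381 mm.
Round up → use L = 385 mm on each side.

L = 385 mm on each side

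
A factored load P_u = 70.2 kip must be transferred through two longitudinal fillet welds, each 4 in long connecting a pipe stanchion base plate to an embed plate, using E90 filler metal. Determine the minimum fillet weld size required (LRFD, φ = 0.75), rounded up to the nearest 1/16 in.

E90XX → F_EXX = 90 ksi.
Total weld length L = 8 in.
Required throat t_e = P_u / (φ × 0.6 F_EXX × L) = 70.2 / (0.75 × 0.6 × 90 × 8) = 0.2167 in.
Required leg w = t_e / 0.707 = 0.3065 in → use 5/16 in.

w = 5/16 in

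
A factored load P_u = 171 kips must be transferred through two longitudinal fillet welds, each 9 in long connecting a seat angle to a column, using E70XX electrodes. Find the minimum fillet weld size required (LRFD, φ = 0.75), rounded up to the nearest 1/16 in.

E70XX → F_EXX = 70 ksi.
Total weld length L = 18 in.
Required throat t_e = P_u / (φ × 0.6 F_EXX × L) = 171 / (0.75 × 0.6 × 70 × 18) = 0.3016 in.
Required leg w = t_e / 0.707 = 0.4266 in → use 7/16 in.

w = 7/16 in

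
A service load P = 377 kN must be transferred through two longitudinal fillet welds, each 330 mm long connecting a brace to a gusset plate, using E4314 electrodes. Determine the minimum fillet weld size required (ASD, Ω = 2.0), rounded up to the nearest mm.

E43XX → F_EXX = 430 MPa.
Total weld length L = 660 mm.
Required throat t_e = P × Ω / (0.6 F_EXX × L) = 377 × 2.0 / (0.6 × 430 × 660 × 10⁻³) = 4.428 mm.
Required leg w = t_e / 0.707 = 6.263 mm → use 7 mm.

w = 7 mm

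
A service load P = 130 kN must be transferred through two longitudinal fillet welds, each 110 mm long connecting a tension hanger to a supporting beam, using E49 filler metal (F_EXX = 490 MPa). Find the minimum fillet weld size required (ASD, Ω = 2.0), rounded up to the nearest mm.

Total weld length L = 220 mm.
Required throat t_e = P × Ω / (0.6 F_EXX × L) = 130 × 2.0 / (0.6 × 490 × 220 × 10⁻³) = 4.02 mm.
Required leg w = t_e / 0.707 = 5.686 mm → use 6 mm.

w = 6 mm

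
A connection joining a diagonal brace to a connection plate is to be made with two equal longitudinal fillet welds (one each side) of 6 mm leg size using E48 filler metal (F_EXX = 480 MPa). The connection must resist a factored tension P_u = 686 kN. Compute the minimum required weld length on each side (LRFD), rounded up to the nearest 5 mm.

Throat t_e = 0.707 × 6 = 4.242 mm.
φr_n = 0.75 × 0.6 × 480 × 4.242 × 10⁻³ = 0.9163 kN/mm.
L_req = P_u / φr_n = 686 / 0.9163 = 748.7 mm total.
Per side: 748.7 / 2 = 374.3 mm.
Round up → use L = 375 mm on each side.

L = 375 mm on each side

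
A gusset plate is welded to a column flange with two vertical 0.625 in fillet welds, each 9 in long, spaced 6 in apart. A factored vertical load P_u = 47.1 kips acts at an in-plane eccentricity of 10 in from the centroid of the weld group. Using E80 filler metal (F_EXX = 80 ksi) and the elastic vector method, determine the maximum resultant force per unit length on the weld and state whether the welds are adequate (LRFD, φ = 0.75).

f_max ≈ 10.7 kip/in; adequate

Total weld length L_w = 18 in. Treat welds as unit-width lines.
Polar moment about centroid: J = 2[d³/12 + d(b/2)²] = 2[9³/12 + 9×3²] = 283.5 in³.
Direct shear f_v = P/L_w = 47.1 / 18 = 2.617 kip/in (vertical).
Torsion M = P·e = 47.1 × 10 = 471 kip·in.
Critical point at (x, y) = (3, 4.5) from centroid. f_tx = M·y/J = 7.476 kip/in; f_ty = M·x/J = 4.984 kip/in.
Resultant f_max = √[f_tx² + (f_v + f_ty)²] = √[7.476² + (2.617 + 4.984)²] = 10.66 kip/in.
Capacity per unit length: φr_n = 0.75 × 0.6 × 80 × (0.707 × 0.625) = 15.91 kip/in.
10.66 ≤ 15.91 → adequate.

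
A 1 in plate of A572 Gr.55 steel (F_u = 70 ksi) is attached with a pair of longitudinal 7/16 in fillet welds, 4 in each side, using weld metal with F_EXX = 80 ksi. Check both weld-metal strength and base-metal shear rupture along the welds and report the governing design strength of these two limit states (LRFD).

φR_n ≈ 89.1 kips (weld metal governs)

t_e = 0.707 × 0.4375 = 0.3093 in; L = 8 in.
Weld metal: φR_n = 0.75 × 0.6 × 80 × 0.3093 × 8 = 89.08 kips.
Base metal (shear rupture): φR_n = 0.75 × 0.6 × 70 × 1 × 8 = 252 kips.
Governing: weld metal.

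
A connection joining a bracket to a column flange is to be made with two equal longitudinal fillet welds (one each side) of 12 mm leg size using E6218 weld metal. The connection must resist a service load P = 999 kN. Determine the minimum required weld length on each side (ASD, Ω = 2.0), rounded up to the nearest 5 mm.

L = 320 mm on each side

E62XX → F_EXX = 620 MPa.
Throat t_e = 0.707 × 12 = 8.484 mm.
r_n/Ω = (0.6 × 620 × 8.484) / 2.0 = 1578 N/mm = 1.578 kN/mm.
L_req = P / (r_n/Ω) = 999 / 1.578 = 633.1 mm total.
Per side: 633.1 / 2 = 316.5 mm.
Round up → use L = 320 mm on each side.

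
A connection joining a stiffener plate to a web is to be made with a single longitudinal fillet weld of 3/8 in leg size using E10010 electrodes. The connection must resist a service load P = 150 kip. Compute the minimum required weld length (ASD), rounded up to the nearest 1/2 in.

L = 19 in

E100XX → F_EXX = 100 ksi.
Throat t_e = 0.707 × 0.375 = 0.2651 in.
r_n/Ω = (0.6 × 100 × 0.2651) / 2.0 = 7.954 kip/in.
L_req = P / (r_n/Ω) = 150 / 7.954 = 18.86 in total.
Round up → use L = 19 in.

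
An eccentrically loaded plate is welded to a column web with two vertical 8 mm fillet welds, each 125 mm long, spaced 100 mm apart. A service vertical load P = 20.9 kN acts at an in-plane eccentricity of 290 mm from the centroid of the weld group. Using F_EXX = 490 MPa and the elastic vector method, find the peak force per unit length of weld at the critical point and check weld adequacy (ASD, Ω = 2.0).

f_max ≈ 566 N/mm; adequate

Total weld length L_w = 250 mm. Treat welds as unit-width lines.
Polar moment about centroid: J = 2[d³/12 + d(b/2)²] = 2[125³/12 + 125×50²] = 950500 mm³.
Direct shear f_v = P/L_w = 20.9×10³ / 250 = 83.6 N/mm (vertical).
Torsion M = P·e = 20.9×10³ × 290 = 6061000 N·mm.
Critical point at (x, y) = (50, 62.5) from centroid. f_tx = M·y/J = 398.5 N/mm; f_ty = M·x/J = 318.8 N/mm.
Resultant f_max = √[f_tx² + (f_v + f_ty)²] = √[398.5² + (83.6 + 318.8)²] = 566.4 N/mm.
Capacity per unit length: r_n/Ω = (1/2.0) × 0.6 × 490 × (0.707 × 8) = 831.4 N/mm.
566.4 ≤ 831.4 → adequate.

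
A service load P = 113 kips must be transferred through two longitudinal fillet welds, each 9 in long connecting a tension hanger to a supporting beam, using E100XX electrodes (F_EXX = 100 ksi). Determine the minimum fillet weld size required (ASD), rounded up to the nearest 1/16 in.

Total weld length L = 18 in.
Required throat t_e = P × Ω / (0.6 F_EXX × L) = 113 × 2.0 / (0.6 × 100 × 18) = 0.2093 in.
Required leg w = t_e / 0.707 = 0.296 in → use 5/16 in.

w = 5/16 in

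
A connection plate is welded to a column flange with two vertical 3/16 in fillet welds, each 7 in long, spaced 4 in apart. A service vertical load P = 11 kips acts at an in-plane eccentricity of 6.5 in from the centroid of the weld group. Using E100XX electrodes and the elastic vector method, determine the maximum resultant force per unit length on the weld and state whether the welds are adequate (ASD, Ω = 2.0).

f_max ≈ 3.01 kip/in; adequate

E100XX → F_EXX = 100 ksi.
Total weld length L_w = 14 in. Treat welds as unit-width lines.
Polar moment about centroid: J = 2[d³/12 + d(b/2)²] = 2[7³/12 + 7×2²] = 113.2 in³.
Direct shear f_v = P/L_w = 11 / 14 = 0.7857 kip/in (vertical).
Torsion M = P·e = 11 × 6.5 = 71.5 kip·in.
Critical point at (x, y) = (2, 3.5) from centroid. f_tx = M·y/J = 2.211 kip/in; f_ty = M·x/J = 1.264 kip/in.
Resultant f_max = √[f_tx² + (f_v + f_ty)²] = √[2.211² + (0.7857 + 1.264)²] = 3.015 kip/in.
Capacity per unit length: r_n/Ω = (1/2.0) × 0.6 × 100 × (0.707 × 0.1875) = 3.977 kip/in.
3.015 ≤ 3.977 → adequate.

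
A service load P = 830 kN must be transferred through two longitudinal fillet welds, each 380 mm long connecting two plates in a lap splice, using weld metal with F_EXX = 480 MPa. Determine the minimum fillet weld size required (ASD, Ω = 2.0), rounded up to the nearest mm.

Total weld length L = 760 mm.
Required throat t_e = P × Ω / (0.6 F_EXX × L) = 830 × 2.0 / (0.6 × 480 × 760 × 10⁻³) = 7.584 mm.
Required leg w = t_e / 0.707 = 10.73 mm → use 11 mm.

w = 11 mm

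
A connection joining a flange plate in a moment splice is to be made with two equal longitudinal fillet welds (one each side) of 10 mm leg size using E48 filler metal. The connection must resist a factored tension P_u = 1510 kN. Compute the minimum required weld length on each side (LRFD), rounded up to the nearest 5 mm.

L = 495 mm on each side

E48XX → F_EXX = 480 MPa.
Throat t_e = 0.707 × 10 = 7.07 mm.
φr_n = 0.75 × 0.6 × 480 × 7.07 × 10⁻³ = 1.527 kN/mm.
L_req = P_u / φr_n = 1510 / 1.527 = 988.8 mm total.
Per side: 988.8 / 2 = 494.4 mm.
Round up → use L = 495 mm on each side.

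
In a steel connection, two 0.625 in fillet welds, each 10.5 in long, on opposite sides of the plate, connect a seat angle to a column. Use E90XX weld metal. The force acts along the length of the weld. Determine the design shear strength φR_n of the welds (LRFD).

φR_n ≈ 376 kips

E90XX → F_EXX = 90 ksi.
Effective throat t_e = 0.707 × 0.625 = 0.4419 in.
Total length L = 21 in; A_we = 0.4419 × 21 = 9.279 in².
F_nw = 0.6 F_EXX = 0.6 × 90 = 54 ksi.
φR_n = 0.75 × 54 × 9.279 = 375.8 kips.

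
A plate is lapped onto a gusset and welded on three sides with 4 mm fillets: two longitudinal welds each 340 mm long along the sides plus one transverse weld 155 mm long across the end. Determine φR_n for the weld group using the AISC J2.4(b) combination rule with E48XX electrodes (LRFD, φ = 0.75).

φR_n ≈ 510 kN

E48XX → F_EXX = 480 MPa.
t_e = 0.707 × 4 = 2.828 mm.
R_nwl = 0.6 × 480 × 2.828 × 680 × 10⁻³ = 553.8 kN (longitudinal, 2 welds).
R_nwt = 0.6 × 480 × 2.828 × 155 × 10⁻³ = 126.2 kN (transverse, base value).
(i) R_nwl + R_nwt = 680.1 kN; (ii) 0.85 R_nwl + 1.5 R_nwt = 660.1 kN.
R_n = max = 680.1 kN [governs: (i)]; φR_n = 510.1 kN.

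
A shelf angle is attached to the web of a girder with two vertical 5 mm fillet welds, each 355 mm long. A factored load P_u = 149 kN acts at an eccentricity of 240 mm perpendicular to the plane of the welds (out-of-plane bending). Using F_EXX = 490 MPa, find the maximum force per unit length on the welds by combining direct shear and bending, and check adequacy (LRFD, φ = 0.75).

L_w = 2 × 355 = 710 mm; section modulus (unit throat) S = 2 × L²/6 = 42010 mm².
Direct shear f_v = P/L_w = 149×10³/710 = 209.9 N/mm.
Moment M = P × e = 149×10³ × 240 = 35760000 N·mm; bending f_b = M/S = 851.3 N/mm.
f_max = √(f_v² + f_b²) = √(209.9² + 851.3²) = 876.7 N/mm.
φr_n = 0.75 × 0.6 × 490 × (0.707 × 5) = 779.5 N/mm → NOT adequate.

f_max ≈ 877 N/mm; NOT adequate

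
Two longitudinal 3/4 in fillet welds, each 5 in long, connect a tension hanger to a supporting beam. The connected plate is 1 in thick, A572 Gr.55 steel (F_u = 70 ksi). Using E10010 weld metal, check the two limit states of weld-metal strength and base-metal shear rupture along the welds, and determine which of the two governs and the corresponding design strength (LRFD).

E100XX → F_EXX = 100 ksi.
t_e = 0.707 × 0.75 = 0.5302 in; L = 10 in.
Weld metal: φR_n = 0.75 × 0.6 × 100 × 0.5302 × 10 = 238.6 kips.
Base metal (shear rupture): φR_n = 0.75 × 0.6 × 70 × 1 × 10 = 315 kips.
Governing: weld metal.

φR_n ≈ 239 kips (weld metal governs)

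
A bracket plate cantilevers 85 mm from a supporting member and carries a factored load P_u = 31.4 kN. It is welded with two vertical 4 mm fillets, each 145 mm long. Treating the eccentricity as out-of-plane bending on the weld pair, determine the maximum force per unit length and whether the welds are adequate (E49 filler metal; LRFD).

E49XX → F_EXX = 490 MPa.
L_w = 2 × 145 = 290 mm; section modulus (unit throat) S = 2 × L²/6 = 7008 mm².
Direct shear f_v = P/L_w = 31.4×10³/290 = 108.3 N/mm.
Moment M = P × e = 31.4×10³ × 85 = 2669000 N·mm; bending f_b = M/S = 380.8 N/mm.
f_max = √(f_v² + f_b²) = √(108.3² + 380.8²) = 395.9 N/mm.
φr_n = 0.75 × 0.6 × 490 × (0.707 × 4) = 623.6 N/mm → adequate.

f_max ≈ 396 N/mm; adequate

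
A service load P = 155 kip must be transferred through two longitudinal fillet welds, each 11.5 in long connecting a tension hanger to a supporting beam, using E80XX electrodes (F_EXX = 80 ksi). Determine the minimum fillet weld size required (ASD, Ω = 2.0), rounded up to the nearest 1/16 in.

Total weld length L = 23 in.
Required throat t_e = P × Ω / (0.6 F_EXX × L) = 155 × 2.0 / (0.6 × 80 × 23) = 0.2808 in.
Required leg w = t_e / 0.707 = 0.3972 in → use 7/16 in.

w = 7/16 in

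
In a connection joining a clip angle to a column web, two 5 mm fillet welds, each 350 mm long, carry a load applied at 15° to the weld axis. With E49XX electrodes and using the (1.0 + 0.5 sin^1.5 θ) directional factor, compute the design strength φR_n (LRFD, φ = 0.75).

E49XX → F_EXX = 490 MPa.
t_e = 0.707 × 5 = 3.535 mm; A_we = 3.535 × 700 = 2474 mm².
Directional factor: 1.0 + 0.5 sin^1.5(15°) = 1.066.
F_nw = 0.6 × 490 × 1.066 = 313.4 MPa.
φR_n = 0.75 × 313.4 × 2474 × 10⁻³ = 581.5 kN.

φR_n ≈ 582 kN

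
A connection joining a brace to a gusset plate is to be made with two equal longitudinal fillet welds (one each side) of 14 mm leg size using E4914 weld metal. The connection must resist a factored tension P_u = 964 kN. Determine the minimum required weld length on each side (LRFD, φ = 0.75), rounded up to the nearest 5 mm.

E49XX → F_EXX = 490 MPa.
Throat t_e = 0.707 × 14 = 9.898 mm.
φr_n = 0.75 × 0.6 × 490 × 9.898 × 10⁻³ = 2.183 kN/mm.
L_req = P_u / φr_n = 964 / 2.183 = 441.7 mm total.
Per side: 441.7 / 2 = 220.8 mm.
Round up → use L = 225 mm on each side.

L = 225 mm on each side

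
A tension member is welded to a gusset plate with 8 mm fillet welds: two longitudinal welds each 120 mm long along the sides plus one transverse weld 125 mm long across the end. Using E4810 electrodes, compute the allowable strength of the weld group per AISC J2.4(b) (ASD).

E48XX → F_EXX = 480 MPa.
t_e = 0.707 × 8 = 5.656 mm.
R_nwl = 0.6 × 480 × 5.656 × 240 × 10⁻³ = 390.9 kN (longitudinal, 2 welds).
R_nwt = 0.6 × 480 × 5.656 × 125 × 10⁻³ = 203.6 kN (transverse, base value).
(i) R_nwl + R_nwt = 594.6 kN; (ii) 0.85 R_nwl + 1.5 R_nwt = 637.7 kN.
R_n = max = 637.7 kN [governs: (ii)]; R_n/Ω = 318.9 kN.

R_n/Ω ≈ 319 kN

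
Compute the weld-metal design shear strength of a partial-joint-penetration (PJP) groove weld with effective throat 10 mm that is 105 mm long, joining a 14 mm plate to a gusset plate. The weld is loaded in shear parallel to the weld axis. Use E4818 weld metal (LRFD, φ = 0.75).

φR_n ≈ 227 kN

E48XX → F_EXX = 480 MPa.
Effective throat (given) t_e = 10 mm.
A_we = 10 × 105 = 1050 mm².
F_nw = 0.6 F_EXX = 288 MPa.
φR_n = 0.75 × 288 × 1050 × 10⁻³ = 226.8 kN.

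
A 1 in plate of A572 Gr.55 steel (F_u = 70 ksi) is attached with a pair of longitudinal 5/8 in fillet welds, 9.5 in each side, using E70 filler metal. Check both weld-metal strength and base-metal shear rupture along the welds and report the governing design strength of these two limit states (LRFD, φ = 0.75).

E70XX → F_EXX = 70 ksi.
t_e = 0.707 × 0.625 = 0.4419 in; L = 19 in.
Weld metal: φR_n = 0.75 × 0.6 × 70 × 0.4419 × 19 = 264.5 kip.
Base metal (shear rupture): φR_n = 0.75 × 0.6 × 70 × 1 × 19 = 598.5 kip.
Governing: weld metal.

φR_n ≈ 264 kip (weld metal governs)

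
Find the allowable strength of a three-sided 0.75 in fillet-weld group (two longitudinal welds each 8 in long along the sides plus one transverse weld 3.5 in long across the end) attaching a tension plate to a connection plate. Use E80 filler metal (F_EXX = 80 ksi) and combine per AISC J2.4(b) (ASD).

t_e = 0.707 × 0.75 = 0.5302 in.
R_nwl = 0.6 × 80 × 0.5302 × 16 = 407.2 kips (longitudinal, 2 welds).
R_nwt = 0.6 × 80 × 0.5302 × 3.5 = 89.08 kips (transverse, base value).
(i) R_nwl + R_nwt = 496.3 kips; (ii) 0.85 R_nwl + 1.5 R_nwt = 479.8 kips.
R_n = max = 496.3 kips [governs: (i)]; R_n/Ω = 248.2 kips.

R_n/Ω ≈ 248 kips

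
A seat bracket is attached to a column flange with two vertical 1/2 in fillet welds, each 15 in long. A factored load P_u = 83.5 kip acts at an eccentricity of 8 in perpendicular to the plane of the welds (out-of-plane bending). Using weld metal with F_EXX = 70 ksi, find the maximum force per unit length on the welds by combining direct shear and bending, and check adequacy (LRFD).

f_max ≈ 9.33 kip/in; adequate

L_w = 2 × 15 = 30 in; section modulus (unit throat) S = 2 × L²/6 = 75 in².
Direct shear f_v = P/L_w = 83.5/30 = 2.783 kip/in.
Moment M = P × e = 83.5 × 8 = 668 kip·in; bending f_b = M/S = 8.907 kip/in.
f_max = √(f_v² + f_b²) = √(2.783² + 8.907²) = 9.331 kip/in.
φr_n = 0.75 × 0.6 × 70 × (0.707 × 0.5) = 11.14 kip/in → adequate.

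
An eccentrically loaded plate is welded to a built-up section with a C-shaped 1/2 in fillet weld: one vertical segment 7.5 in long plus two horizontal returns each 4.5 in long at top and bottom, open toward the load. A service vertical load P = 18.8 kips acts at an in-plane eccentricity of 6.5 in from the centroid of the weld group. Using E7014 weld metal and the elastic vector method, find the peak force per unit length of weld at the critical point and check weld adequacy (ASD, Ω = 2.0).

E70XX → F_EXX = 70 ksi.
Total weld length L_w = 16.5 in. Treat welds as unit-width lines.
Centroid: x̄ = 2×4.5×2.25 / 16.5 = 1.227 in from the vertical weld.
Polar moment about centroid: J = I_x + I_y = [7.5³/12 + 2×4.5×3.75²] + [7.5×1.227² + 2(4.5³/12 + 4.5×1.023²)] = 197.6 in³.
Direct shear f_v = P/L_w = 18.8 / 16.5 = 1.139 kip/in (vertical).
Torsion M = P·e = 18.8 × 6.5 = 122.2 kip·in.
Critical point at (x, y) = (3.273, 3.75) from centroid. f_tx = M·y/J = 2.319 kip/in; f_ty = M·x/J = 2.024 kip/in.
Resultant f_max = √[f_tx² + (f_v + f_ty)²] = √[2.319² + (1.139 + 2.024)²] = 3.922 kip/in.
Capacity per unit length: r_n/Ω = (1/2.0) × 0.6 × 70 × (0.707 × 0.5) = 7.423 kip/in.
3.922 ≤ 7.423 → adequate.

f_max ≈ 3.92 kip/in; adequate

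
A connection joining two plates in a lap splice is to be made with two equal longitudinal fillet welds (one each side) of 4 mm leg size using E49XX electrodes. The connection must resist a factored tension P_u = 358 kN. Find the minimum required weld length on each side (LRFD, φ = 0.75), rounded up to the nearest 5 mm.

E49XX → F_EXX = 490 MPa.
Throat t_e = 0.707 × 4 = 2.828 mm.
φr_n = 0.75 × 0.6 × 490 × 2.828 × 10⁻³ = 0.6236 kN/mm.
L_req = P_u / φr_n = 358 / 0.6236 = 574.1 mm total.
Per side: 574.1 / 2 = 287.1 mm.
Round up → use L = 290 mm on each side.

L = 290 mm on each side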